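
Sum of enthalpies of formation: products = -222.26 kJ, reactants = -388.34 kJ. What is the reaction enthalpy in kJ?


dH_rxn = sum(dH_f products) - sum(dH_f reactants)
dH_rxn = -222.26 - (-388.34)
dH_rxn = 166.08 kJ:

166.08 kJ


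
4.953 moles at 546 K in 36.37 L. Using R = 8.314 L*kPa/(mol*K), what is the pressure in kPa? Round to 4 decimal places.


PV = nRT, solve for P = nRT / V.
nRT = 4.953 * 8.314 * 546 = 22483.8661
P = 22483.8661 / 36.37
P = 618.19813308 kPa, rounded to 4 dp:

618.1981 kPa


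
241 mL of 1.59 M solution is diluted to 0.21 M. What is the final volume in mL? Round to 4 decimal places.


Dilution: M1*V1 = M2*V2, solve for V2.
V2 = M1*V1 / M2
V2 = 1.59 * 241 / 0.21
V2 = 383.19 / 0.21
V2 = 1824.71428571 mL, rounded to 4 dp:

1824.7143 mL


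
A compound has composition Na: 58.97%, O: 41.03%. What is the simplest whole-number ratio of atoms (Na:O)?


Assume 100 g of compound, divide each mass% by atomic mass to get moles, then normalize by the smallest to get a raw atom ratio.
Moles per 100 g: Na: 58.97/22.99 = 2.565, O: 41.03/15.999 = 2.5645
Raw ratio (divide by min = 2.5645): Na: 1.0, O: 1.0
Multiply by 1 to clear fractions: Na: 1.0 ~= 1, O: 1.0 ~= 1
Reduce by GCD to get the simplest whole-number ratio:

1:1


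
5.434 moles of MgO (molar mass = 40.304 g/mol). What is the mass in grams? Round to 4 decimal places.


mass = n * M
mass = 5.434 * 40.304
mass = 219.011936 g, rounded to 4 dp:

219.0119 g


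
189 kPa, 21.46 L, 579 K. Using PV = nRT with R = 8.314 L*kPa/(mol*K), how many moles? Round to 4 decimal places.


PV = nRT, solve for n = PV / (RT).
PV = 189 * 21.46 = 4055.94
RT = 8.314 * 579 = 4813.806
n = 4055.94 / 4813.806
n = 0.84256408 mol, rounded to 4 dp:

0.8426 mol


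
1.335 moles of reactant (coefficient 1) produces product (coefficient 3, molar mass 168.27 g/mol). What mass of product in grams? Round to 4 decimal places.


Use the coefficient ratio to convert reactant moles to product moles, then multiply by the product's molar mass.
moles_P = moles_R * (coeff_P / coeff_R) = 1.335 * (3/1) = 4.005
mass_P = moles_P * M_P = 4.005 * 168.27
mass_P = 673.92135 g, rounded to 4 dp:

673.9214 g


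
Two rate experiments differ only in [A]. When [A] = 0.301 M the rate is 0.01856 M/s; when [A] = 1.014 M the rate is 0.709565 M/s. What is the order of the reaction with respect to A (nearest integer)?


Rate is proportional to [A]^n, so rate2/rate1 = ([A]2/[A]1)^n. Take logs to solve for n.
rate2/rate1 = 0.709565 / 0.01856 = 38.2309
[A]2/[A]1 = 1.014 / 0.301 = 3.3688
n = ln(38.2309) / ln(3.3688) = 3.0
Nearest integer order:

3


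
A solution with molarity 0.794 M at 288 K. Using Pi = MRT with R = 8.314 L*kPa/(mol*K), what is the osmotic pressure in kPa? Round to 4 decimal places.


Osmotic pressure (van't Hoff): Pi = M*R*T.
RT = 8.314 * 288 = 2394.432
Pi = 0.794 * 2394.432
Pi = 1901.179008 kPa, rounded to 4 dp:

1901.1790 kPa


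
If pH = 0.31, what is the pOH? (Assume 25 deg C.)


At 25 deg C, pH + pOH = 14.
pOH = 14 - pH = 14 - 0.31
pOH = 13.69:

13.69


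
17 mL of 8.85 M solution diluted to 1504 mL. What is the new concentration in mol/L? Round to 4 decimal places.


Dilution: M1*V1 = M2*V2, solve for M2.
M2 = M1*V1 / V2
M2 = 8.85 * 17 / 1504
M2 = 150.45 / 1504
M2 = 0.10003324 mol/L, rounded to 4 dp:

0.1000 mol/L


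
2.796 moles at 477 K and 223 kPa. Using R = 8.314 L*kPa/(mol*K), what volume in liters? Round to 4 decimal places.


PV = nRT, solve for V = nRT / P.
nRT = 2.796 * 8.314 * 477 = 11088.3153
V = 11088.3153 / 223
V = 49.723387 L, rounded to 4 dp:

49.7234 L


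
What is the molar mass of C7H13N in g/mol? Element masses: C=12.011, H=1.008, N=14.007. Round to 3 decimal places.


M = sum(count * atomic_mass) over atoms.
M = 7*12.011 + 13*1.008 + 1*14.007
M = 84.077 + 13.104 + 14.007
M = 111.188 g/mol, rounded to 3 dp:

111.188 g/mol


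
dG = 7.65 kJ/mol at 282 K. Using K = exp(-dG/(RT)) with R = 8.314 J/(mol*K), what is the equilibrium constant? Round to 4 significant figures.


dG is in kJ/mol; multiply by 1000 to match R in J/(mol*K).
RT = 8.314 * 282 = 2344.548 J/mol
exponent = -dG*1000 / (RT) = -(7.65*1000) / 2344.548 = -3.26288905
K = exp(-3.26288905)
K = 0.038277652, rounded to 4 significant figures:

0.03828


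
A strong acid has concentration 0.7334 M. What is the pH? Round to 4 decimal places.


A strong acid dissociates completely, so [H+] equals the given concentration.
pH = -log10([H+]) = -log10(0.7334)
pH = 0.13465909, rounded to 4 dp:

0.1347


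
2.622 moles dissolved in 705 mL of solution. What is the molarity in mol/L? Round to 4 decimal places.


Convert volume to liters: V_L = V_mL / 1000.
V_L = 705 / 1000 = 0.705 L
M = n / V_L = 2.622 / 0.705
M = 3.71914894 mol/L, rounded to 4 dp:

3.7191 mol/L


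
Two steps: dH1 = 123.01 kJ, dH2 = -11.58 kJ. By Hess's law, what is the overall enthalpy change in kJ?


Hess's law: enthalpy is a state function, so add the step enthalpies.
dH_total = dH1 + dH2 = 123.01 + (-11.58)
dH_total = 111.43 kJ:

111.43 kJ


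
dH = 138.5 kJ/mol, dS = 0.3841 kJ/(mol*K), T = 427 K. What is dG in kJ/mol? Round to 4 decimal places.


Gibbs: dG = dH - T*dS (consistent units, dS already in kJ/(mol*K)).
T*dS = 427 * 0.3841 = 164.0107
dG = 138.5 - (164.0107)
dG = -25.5107 kJ/mol, rounded to 4 dp:

-25.5107 kJ/mol


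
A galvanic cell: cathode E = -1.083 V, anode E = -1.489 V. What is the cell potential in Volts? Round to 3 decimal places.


Standard cell potential: E_cell = E_cathode - E_anode.
E_cell = -1.083 - (-1.489)
E_cell = 0.406 V, rounded to 3 dp:

0.406 V


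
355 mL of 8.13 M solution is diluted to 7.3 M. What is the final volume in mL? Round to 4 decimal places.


Dilution: M1*V1 = M2*V2, solve for V2.
V2 = M1*V1 / M2
V2 = 8.13 * 355 / 7.3
V2 = 2886.15 / 7.3
V2 = 395.3630137 mL, rounded to 4 dp:

395.3630 mL


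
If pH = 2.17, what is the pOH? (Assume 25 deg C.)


At 25 deg C, pH + pOH = 14.
pOH = 14 - pH = 14 - 2.17
pOH = 11.83:

11.83


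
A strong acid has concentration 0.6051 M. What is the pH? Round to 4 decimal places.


A strong acid dissociates completely, so [H+] equals the given concentration.
pH = -log10([H+]) = -log10(0.6051)
pH = 0.21817285, rounded to 4 dp:

0.2182


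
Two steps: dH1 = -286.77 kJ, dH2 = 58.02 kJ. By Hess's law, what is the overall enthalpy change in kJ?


Hess's law: enthalpy is a state function, so add the step enthalpies.
dH_total = dH1 + dH2 = -286.77 + (58.02)
dH_total = -228.75 kJ:

-228.75 kJ


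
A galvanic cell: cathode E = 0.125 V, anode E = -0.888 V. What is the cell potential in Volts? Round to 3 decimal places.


Standard cell potential: E_cell = E_cathode - E_anode.
E_cell = 0.125 - (-0.888)
E_cell = 1.013 V, rounded to 3 dp:

1.013 V


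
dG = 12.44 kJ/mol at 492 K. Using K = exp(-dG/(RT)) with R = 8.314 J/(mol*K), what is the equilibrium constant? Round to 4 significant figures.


dG is in kJ/mol; multiply by 1000 to match R in J/(mol*K).
RT = 8.314 * 492 = 4090.488 J/mol
exponent = -dG*1000 / (RT) = -(12.44*1000) / 4090.488 = -3.04120193
K = exp(-3.04120193)
K = 0.04777743, rounded to 4 significant figures:

0.04778


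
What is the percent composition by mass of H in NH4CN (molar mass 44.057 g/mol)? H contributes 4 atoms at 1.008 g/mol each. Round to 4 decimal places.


pct = 100 * (n_elem * M_elem) / M_total
mass_contribution = 4 * 1.008 = 4.032 g/mol
pct = 100 * 4.032 / 44.057
pct = 9.15178065 %, rounded to 4 dp:

9.1518 %


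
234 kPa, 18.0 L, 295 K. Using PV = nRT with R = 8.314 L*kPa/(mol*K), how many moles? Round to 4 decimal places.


PV = nRT, solve for n = PV / (RT).
PV = 234 * 18.0 = 4212.0
RT = 8.314 * 295 = 2452.63
n = 4212.0 / 2452.63
n = 1.71734016 mol, rounded to 4 dp:

1.7173 mol


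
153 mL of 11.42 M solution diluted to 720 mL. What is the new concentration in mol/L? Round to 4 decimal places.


Dilution: M1*V1 = M2*V2, solve for M2.
M2 = M1*V1 / V2
M2 = 11.42 * 153 / 720
M2 = 1747.26 / 720
M2 = 2.42675 mol/L, rounded to 4 dp:

2.4268 mol/L


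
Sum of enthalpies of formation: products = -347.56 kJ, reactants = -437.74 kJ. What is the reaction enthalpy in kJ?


dH_rxn = sum(dH_f products) - sum(dH_f reactants)
dH_rxn = -347.56 - (-437.74)
dH_rxn = 90.18 kJ:

90.18 kJ


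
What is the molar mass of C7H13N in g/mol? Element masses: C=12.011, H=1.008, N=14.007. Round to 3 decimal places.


M = sum(count * atomic_mass) over atoms.
M = 7*12.011 + 13*1.008 + 1*14.007
M = 84.077 + 13.104 + 14.007
M = 111.188 g/mol, rounded to 3 dp:

111.188 g/mol


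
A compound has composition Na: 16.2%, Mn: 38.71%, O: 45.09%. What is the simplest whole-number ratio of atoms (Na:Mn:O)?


Assume 100 g of compound, divide each mass% by atomic mass to get moles, then normalize by the smallest to get a raw atom ratio.
Moles per 100 g: Na: 16.2/22.99 = 0.7047, Mn: 38.71/54.938 = 0.7046, O: 45.09/15.999 = 2.8183
Raw ratio (divide by min = 0.7046): Na: 1.0, Mn: 1.0, O: 4.0
Multiply by 1 to clear fractions: Na: 1.0 ~= 1, Mn: 1.0 ~= 1, O: 4.0 ~= 4
Reduce by GCD to get the simplest whole-number ratio:

1:1:4


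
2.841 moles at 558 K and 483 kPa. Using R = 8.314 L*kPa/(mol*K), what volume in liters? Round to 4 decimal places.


PV = nRT, solve for V = nRT / P.
nRT = 2.841 * 8.314 * 558 = 13180.0013
V = 13180.0013 / 483
V = 27.28778737 L, rounded to 4 dp:

27.2878 L


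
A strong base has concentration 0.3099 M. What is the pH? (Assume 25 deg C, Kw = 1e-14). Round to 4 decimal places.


A strong base dissociates completely, so [OH-] equals the given concentration.
pOH = -log10([OH-]) = -log10(0.3099) = 0.508778
pH = 14 - pOH = 14 - 0.508778
pH = 13.491222, rounded to 4 dp:

13.4912


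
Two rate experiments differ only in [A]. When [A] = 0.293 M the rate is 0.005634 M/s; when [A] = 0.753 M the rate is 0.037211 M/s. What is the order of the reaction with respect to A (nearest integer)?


Rate is proportional to [A]^n, so rate2/rate1 = ([A]2/[A]1)^n. Take logs to solve for n.
rate2/rate1 = 0.037211 / 0.005634 = 6.6047
[A]2/[A]1 = 0.753 / 0.293 = 2.57
n = ln(6.6047) / ln(2.57) = 2.0
Nearest integer order:

2


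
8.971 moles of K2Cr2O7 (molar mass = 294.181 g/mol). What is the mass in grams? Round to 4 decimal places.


mass = n * M
mass = 8.971 * 294.181
mass = 2639.097751 g, rounded to 4 dp:

2639.0978 g


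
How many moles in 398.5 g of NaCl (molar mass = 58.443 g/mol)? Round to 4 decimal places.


n = mass / M
n = 398.5 / 58.443
n = 6.81860959 mol, rounded to 4 dp:

6.8186 mol


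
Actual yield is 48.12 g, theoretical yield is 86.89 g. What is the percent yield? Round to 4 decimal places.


% yield = 100 * actual / theoretical
% yield = 100 * 48.12 / 86.89
% yield = 55.38036598 %, rounded to 4 dp:

55.3804 %


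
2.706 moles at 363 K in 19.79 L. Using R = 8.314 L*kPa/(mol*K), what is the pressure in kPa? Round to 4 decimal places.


PV = nRT, solve for P = nRT / V.
nRT = 2.706 * 8.314 * 363 = 8166.6593
P = 8166.6593 / 19.79
P = 412.66595755 kPa, rounded to 4 dp:

412.6660 kPa


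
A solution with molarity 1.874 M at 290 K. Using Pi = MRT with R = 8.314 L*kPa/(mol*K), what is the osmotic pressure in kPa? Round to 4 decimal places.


Osmotic pressure (van't Hoff): Pi = M*R*T.
RT = 8.314 * 290 = 2411.06
Pi = 1.874 * 2411.06
Pi = 4518.32644 kPa, rounded to 4 dp:

4518.3264 kPa


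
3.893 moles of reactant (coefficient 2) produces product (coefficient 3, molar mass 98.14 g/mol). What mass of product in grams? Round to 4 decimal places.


Use the coefficient ratio to convert reactant moles to product moles, then multiply by the product's molar mass.
moles_P = moles_R * (coeff_P / coeff_R) = 3.893 * (3/2) = 5.8395
mass_P = moles_P * M_P = 5.8395 * 98.14
mass_P = 573.08853 g, rounded to 4 dp:

573.0885 g


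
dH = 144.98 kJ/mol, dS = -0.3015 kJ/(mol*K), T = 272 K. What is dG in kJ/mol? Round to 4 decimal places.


Gibbs: dG = dH - T*dS (consistent units, dS already in kJ/(mol*K)).
T*dS = 272 * -0.3015 = -82.008
dG = 144.98 - (-82.008)
dG = 226.988 kJ/mol, rounded to 4 dp:

226.9880 kJ/mol


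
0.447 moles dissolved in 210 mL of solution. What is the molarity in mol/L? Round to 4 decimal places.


Convert volume to liters: V_L = V_mL / 1000.
V_L = 210 / 1000 = 0.21 L
M = n / V_L = 0.447 / 0.21
M = 2.12857143 mol/L, rounded to 4 dp:

2.1286 mol/L


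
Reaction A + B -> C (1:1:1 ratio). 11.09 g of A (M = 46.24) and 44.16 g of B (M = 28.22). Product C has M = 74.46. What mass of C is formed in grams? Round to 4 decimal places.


Find moles of each reactant; the smaller value is the limiting reagent in a 1:1:1 reaction, so moles_C equals moles of the limiter.
n_A = mass_A / M_A = 11.09 / 46.24 = 0.239836 mol
n_B = mass_B / M_B = 44.16 / 28.22 = 1.564848 mol
Limiting reagent: A (smaller), n_limiting = 0.239836 mol
mass_C = n_limiting * M_C = 0.239836 * 74.46
mass_C = 17.85818856 g, rounded to 4 dp:

17.8582 g


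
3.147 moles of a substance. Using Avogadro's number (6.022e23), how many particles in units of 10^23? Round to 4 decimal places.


N = n * NA, then divide by 1e23 for the requested units.
N / 1e23 = n * 6.022
N / 1e23 = 3.147 * 6.022
N / 1e23 = 18.951234, rounded to 4 dp:

18.9512


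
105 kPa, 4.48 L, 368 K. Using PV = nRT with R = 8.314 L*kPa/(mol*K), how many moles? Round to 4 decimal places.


PV = nRT, solve for n = PV / (RT).
PV = 105 * 4.48 = 470.4
RT = 8.314 * 368 = 3059.552
n = 470.4 / 3059.552
n = 0.153748 mol, rounded to 4 dp:

0.1537 mol


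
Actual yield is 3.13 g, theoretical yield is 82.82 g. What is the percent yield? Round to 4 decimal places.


% yield = 100 * actual / theoretical
% yield = 100 * 3.13 / 82.82
% yield = 3.77928037 %, rounded to 4 dp:

3.7793 %


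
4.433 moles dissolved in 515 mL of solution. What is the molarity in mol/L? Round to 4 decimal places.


Convert volume to liters: V_L = V_mL / 1000.
V_L = 515 / 1000 = 0.515 L
M = n / V_L = 4.433 / 0.515
M = 8.60776699 mol/L, rounded to 4 dp:

8.6078 mol/L


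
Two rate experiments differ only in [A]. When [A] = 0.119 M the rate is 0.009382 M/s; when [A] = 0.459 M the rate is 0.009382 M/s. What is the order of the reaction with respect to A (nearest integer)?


Rate is proportional to [A]^n, so rate2/rate1 = ([A]2/[A]1)^n. Take logs to solve for n.
rate2/rate1 = 0.009382 / 0.009382 = 1.0
[A]2/[A]1 = 0.459 / 0.119 = 3.8571
n = ln(1.0) / ln(3.8571) = 0.0
Nearest integer order:

0


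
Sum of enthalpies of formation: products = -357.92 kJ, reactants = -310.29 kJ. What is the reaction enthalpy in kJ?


dH_rxn = sum(dH_f products) - sum(dH_f reactants)
dH_rxn = -357.92 - (-310.29)
dH_rxn = -47.63 kJ:

-47.63 kJ


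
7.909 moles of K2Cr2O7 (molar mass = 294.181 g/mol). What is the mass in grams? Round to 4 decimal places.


mass = n * M
mass = 7.909 * 294.181
mass = 2326.677529 g, rounded to 4 dp:

2326.6775 g


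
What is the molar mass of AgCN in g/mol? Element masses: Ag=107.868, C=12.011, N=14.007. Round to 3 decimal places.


M = sum(count * atomic_mass) over atoms.
M = 1*107.868 + 1*12.011 + 1*14.007
M = 107.868 + 12.011 + 14.007
M = 133.886 g/mol, rounded to 3 dp:

133.886 g/mol


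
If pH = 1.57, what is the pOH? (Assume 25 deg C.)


At 25 deg C, pH + pOH = 14.
pOH = 14 - pH = 14 - 1.57
pOH = 12.43:

12.43


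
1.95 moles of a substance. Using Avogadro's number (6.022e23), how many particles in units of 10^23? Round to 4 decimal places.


N = n * NA, then divide by 1e23 for the requested units.
N / 1e23 = n * 6.022
N / 1e23 = 1.95 * 6.022
N / 1e23 = 11.7429, rounded to 4 dp:

11.7429


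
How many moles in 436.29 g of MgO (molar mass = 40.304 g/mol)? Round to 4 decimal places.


n = mass / M
n = 436.29 / 40.304
n = 10.82498015 mol, rounded to 4 dp:

10.8250 mol


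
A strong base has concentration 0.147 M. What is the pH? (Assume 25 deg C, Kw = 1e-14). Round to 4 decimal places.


A strong base dissociates completely, so [OH-] equals the given concentration.
pOH = -log10([OH-]) = -log10(0.147) = 0.832683
pH = 14 - pOH = 14 - 0.832683
pH = 13.167317, rounded to 4 dp:

13.1673


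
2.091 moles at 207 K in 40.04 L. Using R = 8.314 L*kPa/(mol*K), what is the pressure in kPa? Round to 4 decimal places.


PV = nRT, solve for P = nRT / V.
nRT = 2.091 * 8.314 * 207 = 3598.6068
P = 3598.6068 / 40.04
P = 89.87529471 kPa, rounded to 4 dp:

89.8753 kPa


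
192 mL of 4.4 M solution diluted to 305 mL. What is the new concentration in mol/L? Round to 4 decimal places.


Dilution: M1*V1 = M2*V2, solve for M2.
M2 = M1*V1 / V2
M2 = 4.4 * 192 / 305
M2 = 844.8 / 305
M2 = 2.76983607 mol/L, rounded to 4 dp:

2.7698 mol/L


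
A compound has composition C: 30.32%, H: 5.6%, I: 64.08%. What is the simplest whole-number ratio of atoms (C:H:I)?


Assume 100 g of compound, divide each mass% by atomic mass to get moles, then normalize by the smallest to get a raw atom ratio.
Moles per 100 g: C: 30.32/12.011 = 2.5244, H: 5.6/1.008 = 5.5556, I: 64.08/126.904 = 0.5049
Raw ratio (divide by min = 0.5049): C: 4.999, H: 11.002, I: 1.0
Multiply by 1 to clear fractions: C: 4.999 ~= 5, H: 11.002 ~= 11, I: 1.0 ~= 1
Reduce by GCD to get the simplest whole-number ratio:

5:11:1


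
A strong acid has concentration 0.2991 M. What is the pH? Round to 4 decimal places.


A strong acid dissociates completely, so [H+] equals the given concentration.
pH = -log10([H+]) = -log10(0.2991)
pH = 0.52418359, rounded to 4 dp:

0.5242


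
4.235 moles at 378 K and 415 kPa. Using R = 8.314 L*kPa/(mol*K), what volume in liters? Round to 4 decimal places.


PV = nRT, solve for V = nRT / P.
nRT = 4.235 * 8.314 * 378 = 13309.3006
V = 13309.3006 / 415
V = 32.07060386 L, rounded to 4 dp:

32.0706 L


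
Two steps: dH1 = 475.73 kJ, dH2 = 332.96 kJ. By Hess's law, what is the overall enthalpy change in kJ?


Hess's law: enthalpy is a state function, so add the step enthalpies.
dH_total = dH1 + dH2 = 475.73 + (332.96)
dH_total = 808.69 kJ:

808.69 kJ


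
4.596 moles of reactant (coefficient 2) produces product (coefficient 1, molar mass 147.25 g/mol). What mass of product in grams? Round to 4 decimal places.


Use the coefficient ratio to convert reactant moles to product moles, then multiply by the product's molar mass.
moles_P = moles_R * (coeff_P / coeff_R) = 4.596 * (1/2) = 2.298
mass_P = moles_P * M_P = 2.298 * 147.25
mass_P = 338.3805 g, rounded to 4 dp:

338.3805 g


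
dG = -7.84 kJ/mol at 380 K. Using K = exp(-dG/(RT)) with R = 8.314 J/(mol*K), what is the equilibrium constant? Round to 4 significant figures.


dG is in kJ/mol; multiply by 1000 to match R in J/(mol*K).
RT = 8.314 * 380 = 3159.32 J/mol
exponent = -dG*1000 / (RT) = -(-7.84*1000) / 3159.32 = 2.48154666
K = exp(2.48154666)
K = 11.959748, rounded to 4 significant figures:

11.96


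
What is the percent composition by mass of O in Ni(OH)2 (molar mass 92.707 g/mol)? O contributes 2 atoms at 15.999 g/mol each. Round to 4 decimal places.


pct = 100 * (n_elem * M_elem) / M_total
mass_contribution = 2 * 15.999 = 31.998 g/mol
pct = 100 * 31.998 / 92.707
pct = 34.51519303 %, rounded to 4 dp:

34.5152 %


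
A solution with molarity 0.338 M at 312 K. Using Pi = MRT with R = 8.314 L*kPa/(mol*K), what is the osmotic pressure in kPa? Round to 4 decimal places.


Osmotic pressure (van't Hoff): Pi = M*R*T.
RT = 8.314 * 312 = 2593.968
Pi = 0.338 * 2593.968
Pi = 876.761184 kPa, rounded to 4 dp:

876.7612 kPa


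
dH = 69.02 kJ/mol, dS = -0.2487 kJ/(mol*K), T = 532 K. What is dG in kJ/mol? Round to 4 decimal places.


Gibbs: dG = dH - T*dS (consistent units, dS already in kJ/(mol*K)).
T*dS = 532 * -0.2487 = -132.3084
dG = 69.02 - (-132.3084)
dG = 201.3284 kJ/mol, rounded to 4 dp:

201.3284 kJ/mol


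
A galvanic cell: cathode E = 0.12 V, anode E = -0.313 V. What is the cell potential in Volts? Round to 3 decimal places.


Standard cell potential: E_cell = E_cathode - E_anode.
E_cell = 0.12 - (-0.313)
E_cell = 0.433 V, rounded to 3 dp:

0.433 V


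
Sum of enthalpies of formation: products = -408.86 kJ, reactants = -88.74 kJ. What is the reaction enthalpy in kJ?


dH_rxn = sum(dH_f products) - sum(dH_f reactants)
dH_rxn = -408.86 - (-88.74)
dH_rxn = -320.12 kJ:

-320.12 kJ


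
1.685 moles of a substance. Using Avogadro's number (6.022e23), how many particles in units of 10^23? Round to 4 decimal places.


N = n * NA, then divide by 1e23 for the requested units.
N / 1e23 = n * 6.022
N / 1e23 = 1.685 * 6.022
N / 1e23 = 10.14707, rounded to 4 dp:

10.1471


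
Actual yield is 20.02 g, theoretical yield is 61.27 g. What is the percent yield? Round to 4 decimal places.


% yield = 100 * actual / theoretical
% yield = 100 * 20.02 / 61.27
% yield = 32.67504488 %, rounded to 4 dp:

32.6750 %


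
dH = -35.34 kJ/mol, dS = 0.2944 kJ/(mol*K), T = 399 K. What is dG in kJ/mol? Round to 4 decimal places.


Gibbs: dG = dH - T*dS (consistent units, dS already in kJ/(mol*K)).
T*dS = 399 * 0.2944 = 117.4656
dG = -35.34 - (117.4656)
dG = -152.8056 kJ/mol, rounded to 4 dp:

-152.8056 kJ/mol


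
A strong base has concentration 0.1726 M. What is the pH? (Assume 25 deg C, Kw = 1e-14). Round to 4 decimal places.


A strong base dissociates completely, so [OH-] equals the given concentration.
pOH = -log10([OH-]) = -log10(0.1726) = 0.762959
pH = 14 - pOH = 14 - 0.762959
pH = 13.237041, rounded to 4 dp:

13.2370


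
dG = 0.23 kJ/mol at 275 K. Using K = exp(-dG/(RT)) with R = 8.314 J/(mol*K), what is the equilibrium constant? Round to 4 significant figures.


dG is in kJ/mol; multiply by 1000 to match R in J/(mol*K).
RT = 8.314 * 275 = 2286.35 J/mol
exponent = -dG*1000 / (RT) = -(0.23*1000) / 2286.35 = -0.10059702
K = exp(-0.10059702)
K = 0.90429737, rounded to 4 significant figures:

0.9043


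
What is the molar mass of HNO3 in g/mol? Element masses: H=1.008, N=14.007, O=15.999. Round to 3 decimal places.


M = sum(count * atomic_mass) over atoms.
M = 1*1.008 + 1*14.007 + 3*15.999
M = 1.008 + 14.007 + 47.997
M = 63.012 g/mol, rounded to 3 dp:

63.012 g/mol


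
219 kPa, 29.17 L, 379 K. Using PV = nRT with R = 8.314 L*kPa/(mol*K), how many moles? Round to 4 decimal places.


PV = nRT, solve for n = PV / (RT).
PV = 219 * 29.17 = 6388.23
RT = 8.314 * 379 = 3151.006
n = 6388.23 / 3151.006
n = 2.02736206 mol, rounded to 4 dp:

2.0274 mol


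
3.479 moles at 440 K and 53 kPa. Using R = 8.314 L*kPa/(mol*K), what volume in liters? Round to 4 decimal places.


PV = nRT, solve for V = nRT / P.
nRT = 3.479 * 8.314 * 440 = 12726.7386
V = 12726.7386 / 53
V = 240.1271434 L, rounded to 4 dp:

240.1271 L


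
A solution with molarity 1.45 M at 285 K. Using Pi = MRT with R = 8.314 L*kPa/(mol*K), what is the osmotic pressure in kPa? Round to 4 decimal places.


Osmotic pressure (van't Hoff): Pi = M*R*T.
RT = 8.314 * 285 = 2369.49
Pi = 1.45 * 2369.49
Pi = 3435.7605 kPa, rounded to 4 dp:

3435.7605 kPa


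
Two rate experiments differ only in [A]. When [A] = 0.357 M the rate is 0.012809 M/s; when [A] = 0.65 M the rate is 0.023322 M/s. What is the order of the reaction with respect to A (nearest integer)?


Rate is proportional to [A]^n, so rate2/rate1 = ([A]2/[A]1)^n. Take logs to solve for n.
rate2/rate1 = 0.023322 / 0.012809 = 1.8208
[A]2/[A]1 = 0.65 / 0.357 = 1.8207
n = ln(1.8208) / ln(1.8207) = 1.0
Nearest integer order:

1


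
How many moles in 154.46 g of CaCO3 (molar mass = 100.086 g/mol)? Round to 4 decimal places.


n = mass / M
n = 154.46 / 100.086
n = 1.54327279 mol, rounded to 4 dp:

1.5433 mol


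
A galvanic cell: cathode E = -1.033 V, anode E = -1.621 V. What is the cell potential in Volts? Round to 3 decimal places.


Standard cell potential: E_cell = E_cathode - E_anode.
E_cell = -1.033 - (-1.621)
E_cell = 0.588 V, rounded to 3 dp:

0.588 V


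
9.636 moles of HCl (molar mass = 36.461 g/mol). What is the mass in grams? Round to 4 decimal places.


mass = n * M
mass = 9.636 * 36.461
mass = 351.338196 g, rounded to 4 dp:

351.3382 g


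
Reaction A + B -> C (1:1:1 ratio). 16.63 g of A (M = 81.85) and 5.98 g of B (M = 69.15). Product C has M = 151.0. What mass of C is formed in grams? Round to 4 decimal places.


Find moles of each reactant; the smaller value is the limiting reagent in a 1:1:1 reaction, so moles_C equals moles of the limiter.
n_A = mass_A / M_A = 16.63 / 81.85 = 0.203177 mol
n_B = mass_B / M_B = 5.98 / 69.15 = 0.086479 mol
Limiting reagent: B (smaller), n_limiting = 0.086479 mol
mass_C = n_limiting * M_C = 0.086479 * 151.0
mass_C = 13.058329 g, rounded to 4 dp:

13.0583 g


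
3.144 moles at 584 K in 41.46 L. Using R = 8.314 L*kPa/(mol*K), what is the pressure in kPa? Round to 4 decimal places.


PV = nRT, solve for P = nRT / V.
nRT = 3.144 * 8.314 * 584 = 15265.3021
P = 15265.3021 / 41.46
P = 368.19349011 kPa, rounded to 4 dp:

368.1935 kPa


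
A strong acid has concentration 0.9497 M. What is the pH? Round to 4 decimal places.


A strong acid dissociates completely, so [H+] equals the given concentration.
pH = -log10([H+]) = -log10(0.9497)
pH = 0.02241356, rounded to 4 dp:

0.0224


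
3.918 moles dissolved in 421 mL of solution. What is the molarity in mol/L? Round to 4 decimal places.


Convert volume to liters: V_L = V_mL / 1000.
V_L = 421 / 1000 = 0.421 L
M = n / V_L = 3.918 / 0.421
M = 9.3064133 mol/L, rounded to 4 dp:

9.3064 mol/L


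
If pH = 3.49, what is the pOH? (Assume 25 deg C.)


At 25 deg C, pH + pOH = 14.
pOH = 14 - pH = 14 - 3.49
pOH = 10.51:

10.51


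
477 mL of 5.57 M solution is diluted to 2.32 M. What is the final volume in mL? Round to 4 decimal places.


Dilution: M1*V1 = M2*V2, solve for V2.
V2 = M1*V1 / M2
V2 = 5.57 * 477 / 2.32
V2 = 2656.89 / 2.32
V2 = 1145.2112069 mL, rounded to 4 dp:

1145.2112 mL


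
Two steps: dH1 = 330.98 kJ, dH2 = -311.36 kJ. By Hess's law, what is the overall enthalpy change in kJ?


Hess's law: enthalpy is a state function, so add the step enthalpies.
dH_total = dH1 + dH2 = 330.98 + (-311.36)
dH_total = 19.62 kJ:

19.62 kJ


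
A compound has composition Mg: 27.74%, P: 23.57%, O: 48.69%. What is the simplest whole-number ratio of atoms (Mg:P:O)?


Assume 100 g of compound, divide each mass% by atomic mass to get moles, then normalize by the smallest to get a raw atom ratio.
Moles per 100 g: Mg: 27.74/24.305 = 1.1413, P: 23.57/30.974 = 0.761, O: 48.69/15.999 = 3.0433
Raw ratio (divide by min = 0.761): Mg: 1.5, P: 1.0, O: 3.999
Multiply by 2 to clear fractions: Mg: 3.0 ~= 3, P: 2.0 ~= 2, O: 7.999 ~= 8
Reduce by GCD to get the simplest whole-number ratio:

3:2:8


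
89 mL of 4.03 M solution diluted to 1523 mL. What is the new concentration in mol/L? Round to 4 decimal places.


Dilution: M1*V1 = M2*V2, solve for M2.
M2 = M1*V1 / V2
M2 = 4.03 * 89 / 1523
M2 = 358.67 / 1523
M2 = 0.2355023 mol/L, rounded to 4 dp:

0.2355 mol/L


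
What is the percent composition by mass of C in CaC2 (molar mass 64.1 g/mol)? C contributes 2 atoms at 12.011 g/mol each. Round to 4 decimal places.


pct = 100 * (n_elem * M_elem) / M_total
mass_contribution = 2 * 12.011 = 24.022 g/mol
pct = 100 * 24.022 / 64.1
pct = 37.47581903 %, rounded to 4 dp:

37.4758 %


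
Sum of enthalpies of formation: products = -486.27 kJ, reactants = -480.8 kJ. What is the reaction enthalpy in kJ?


dH_rxn = sum(dH_f products) - sum(dH_f reactants)
dH_rxn = -486.27 - (-480.8)
dH_rxn = -5.47 kJ:

-5.47 kJ


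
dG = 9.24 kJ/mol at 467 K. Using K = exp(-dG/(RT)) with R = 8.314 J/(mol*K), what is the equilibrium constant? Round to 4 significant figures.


dG is in kJ/mol; multiply by 1000 to match R in J/(mol*K).
RT = 8.314 * 467 = 3882.638 J/mol
exponent = -dG*1000 / (RT) = -(9.24*1000) / 3882.638 = -2.37982526
K = exp(-2.37982526)
K = 0.092566751, rounded to 4 significant figures:

0.09257


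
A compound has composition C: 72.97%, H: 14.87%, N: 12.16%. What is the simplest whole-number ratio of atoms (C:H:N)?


Assume 100 g of compound, divide each mass% by atomic mass to get moles, then normalize by the smallest to get a raw atom ratio.
Moles per 100 g: C: 72.97/12.011 = 6.0753, H: 14.87/1.008 = 14.752, N: 12.16/14.007 = 0.8681
Raw ratio (divide by min = 0.8681): C: 6.998, H: 16.993, N: 1.0
Multiply by 1 to clear fractions: C: 6.998 ~= 7, H: 16.993 ~= 17, N: 1.0 ~= 1
Reduce by GCD to get the simplest whole-number ratio:

7:17:1


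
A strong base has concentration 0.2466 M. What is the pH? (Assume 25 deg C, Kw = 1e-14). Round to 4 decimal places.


A strong base dissociates completely, so [OH-] equals the given concentration.
pOH = -log10([OH-]) = -log10(0.2466) = 0.608007
pH = 14 - pOH = 14 - 0.608007
pH = 13.391993, rounded to 4 dp:

13.3920


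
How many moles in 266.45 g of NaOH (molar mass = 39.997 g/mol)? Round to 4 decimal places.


n = mass / M
n = 266.45 / 39.997
n = 6.66174963 mol, rounded to 4 dp:

6.6617 mol


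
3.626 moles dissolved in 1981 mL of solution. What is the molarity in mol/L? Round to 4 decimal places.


Convert volume to liters: V_L = V_mL / 1000.
V_L = 1981 / 1000 = 1.981 L
M = n / V_L = 3.626 / 1.981
M = 1.83038869 mol/L, rounded to 4 dp:

1.8304 mol/L


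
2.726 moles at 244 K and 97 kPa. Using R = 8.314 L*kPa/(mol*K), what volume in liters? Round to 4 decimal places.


PV = nRT, solve for V = nRT / P.
nRT = 2.726 * 8.314 * 244 = 5530.0072
V = 5530.0072 / 97
V = 57.01038351 L, rounded to 4 dp:

57.0104 L


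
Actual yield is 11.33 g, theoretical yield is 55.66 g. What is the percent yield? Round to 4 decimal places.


% yield = 100 * actual / theoretical
% yield = 100 * 11.33 / 55.66
% yield = 20.35573123 %, rounded to 4 dp:

20.3557 %


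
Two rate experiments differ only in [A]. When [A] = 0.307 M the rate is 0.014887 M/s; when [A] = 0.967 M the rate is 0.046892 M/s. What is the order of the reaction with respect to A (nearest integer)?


Rate is proportional to [A]^n, so rate2/rate1 = ([A]2/[A]1)^n. Take logs to solve for n.
rate2/rate1 = 0.046892 / 0.014887 = 3.1499
[A]2/[A]1 = 0.967 / 0.307 = 3.1498
n = ln(3.1499) / ln(3.1498) = 1.0
Nearest integer order:

1


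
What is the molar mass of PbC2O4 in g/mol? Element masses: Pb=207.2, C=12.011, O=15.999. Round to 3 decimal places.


M = sum(count * atomic_mass) over atoms.
M = 1*207.2 + 2*12.011 + 4*15.999
M = 207.2 + 24.022 + 63.996
M = 295.218 g/mol, rounded to 3 dp:

295.218 g/mol


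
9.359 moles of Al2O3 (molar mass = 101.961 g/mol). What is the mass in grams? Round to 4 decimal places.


mass = n * M
mass = 9.359 * 101.961
mass = 954.252999 g, rounded to 4 dp:

954.2530 g


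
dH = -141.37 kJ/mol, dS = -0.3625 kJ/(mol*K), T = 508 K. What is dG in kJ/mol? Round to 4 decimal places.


Gibbs: dG = dH - T*dS (consistent units, dS already in kJ/(mol*K)).
T*dS = 508 * -0.3625 = -184.15
dG = -141.37 - (-184.15)
dG = 42.78 kJ/mol, rounded to 4 dp:

42.7800 kJ/mol


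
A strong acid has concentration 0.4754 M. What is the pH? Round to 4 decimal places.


A strong acid dissociates completely, so [H+] equals the given concentration.
pH = -log10([H+]) = -log10(0.4754)
pH = 0.32294082, rounded to 4 dp:

0.3229


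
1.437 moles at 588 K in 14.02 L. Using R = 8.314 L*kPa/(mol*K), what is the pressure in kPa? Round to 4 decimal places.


PV = nRT, solve for P = nRT / V.
nRT = 1.437 * 8.314 * 588 = 7024.9642
P = 7024.9642 / 14.02
P = 501.06734665 kPa, rounded to 4 dp:

501.0673 kPa


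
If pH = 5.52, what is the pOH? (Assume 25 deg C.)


At 25 deg C, pH + pOH = 14.
pOH = 14 - pH = 14 - 5.52
pOH = 8.48:

8.48


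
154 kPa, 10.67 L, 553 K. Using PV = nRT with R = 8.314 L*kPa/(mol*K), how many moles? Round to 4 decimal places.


PV = nRT, solve for n = PV / (RT).
PV = 154 * 10.67 = 1643.18
RT = 8.314 * 553 = 4597.642
n = 1643.18 / 4597.642
n = 0.35739625 mol, rounded to 4 dp:

0.3574 mol


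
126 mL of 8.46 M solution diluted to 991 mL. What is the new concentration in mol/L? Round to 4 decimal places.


Dilution: M1*V1 = M2*V2, solve for M2.
M2 = M1*V1 / V2
M2 = 8.46 * 126 / 991
M2 = 1065.96 / 991
M2 = 1.07564077 mol/L, rounded to 4 dp:

1.0756 mol/L


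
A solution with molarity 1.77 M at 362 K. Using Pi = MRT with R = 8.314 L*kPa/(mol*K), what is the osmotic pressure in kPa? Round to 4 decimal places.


Osmotic pressure (van't Hoff): Pi = M*R*T.
RT = 8.314 * 362 = 3009.668
Pi = 1.77 * 3009.668
Pi = 5327.11236 kPa, rounded to 4 dp:

5327.1124 kPa


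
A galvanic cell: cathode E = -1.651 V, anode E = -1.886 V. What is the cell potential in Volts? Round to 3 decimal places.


Standard cell potential: E_cell = E_cathode - E_anode.
E_cell = -1.651 - (-1.886)
E_cell = 0.235 V, rounded to 3 dp:

0.235 V


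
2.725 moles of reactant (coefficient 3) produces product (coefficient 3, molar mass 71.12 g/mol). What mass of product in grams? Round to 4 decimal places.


Use the coefficient ratio to convert reactant moles to product moles, then multiply by the product's molar mass.
moles_P = moles_R * (coeff_P / coeff_R) = 2.725 * (3/3) = 2.725
mass_P = moles_P * M_P = 2.725 * 71.12
mass_P = 193.802 g, rounded to 4 dp:

193.8020 g


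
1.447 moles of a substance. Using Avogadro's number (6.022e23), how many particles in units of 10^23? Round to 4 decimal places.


N = n * NA, then divide by 1e23 for the requested units.
N / 1e23 = n * 6.022
N / 1e23 = 1.447 * 6.022
N / 1e23 = 8.713834, rounded to 4 dp:

8.7138


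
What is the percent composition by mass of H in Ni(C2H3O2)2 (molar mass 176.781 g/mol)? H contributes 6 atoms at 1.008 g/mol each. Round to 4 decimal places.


pct = 100 * (n_elem * M_elem) / M_total
mass_contribution = 6 * 1.008 = 6.048 g/mol
pct = 100 * 6.048 / 176.781
pct = 3.42118214 %, rounded to 4 dp:

3.4212 %


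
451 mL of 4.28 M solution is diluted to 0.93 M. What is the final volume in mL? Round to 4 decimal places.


Dilution: M1*V1 = M2*V2, solve for V2.
V2 = M1*V1 / M2
V2 = 4.28 * 451 / 0.93
V2 = 1930.28 / 0.93
V2 = 2075.56989247 mL, rounded to 4 dp:

2075.5699 mL


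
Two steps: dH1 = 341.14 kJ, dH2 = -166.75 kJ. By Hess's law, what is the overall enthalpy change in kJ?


Hess's law: enthalpy is a state function, so add the step enthalpies.
dH_total = dH1 + dH2 = 341.14 + (-166.75)
dH_total = 174.39 kJ:

174.39 kJ


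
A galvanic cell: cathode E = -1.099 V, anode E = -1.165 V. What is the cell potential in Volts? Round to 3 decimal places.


Standard cell potential: E_cell = E_cathode - E_anode.
E_cell = -1.099 - (-1.165)
E_cell = 0.066 V, rounded to 3 dp:

0.066 V


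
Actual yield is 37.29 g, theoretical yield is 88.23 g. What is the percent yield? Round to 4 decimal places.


% yield = 100 * actual / theoretical
% yield = 100 * 37.29 / 88.23
% yield = 42.26453587 %, rounded to 4 dp:

42.2645 %


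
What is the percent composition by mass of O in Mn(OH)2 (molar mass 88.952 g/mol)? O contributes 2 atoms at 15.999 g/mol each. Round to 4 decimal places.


pct = 100 * (n_elem * M_elem) / M_total
mass_contribution = 2 * 15.999 = 31.998 g/mol
pct = 100 * 31.998 / 88.952
pct = 35.97220973 %, rounded to 4 dp:

35.9722 %


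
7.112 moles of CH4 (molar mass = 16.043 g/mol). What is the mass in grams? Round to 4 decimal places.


mass = n * M
mass = 7.112 * 16.043
mass = 114.097816 g, rounded to 4 dp:

114.0978 g


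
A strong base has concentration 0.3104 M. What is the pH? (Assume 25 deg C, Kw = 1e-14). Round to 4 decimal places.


A strong base dissociates completely, so [OH-] equals the given concentration.
pOH = -log10([OH-]) = -log10(0.3104) = 0.508078
pH = 14 - pOH = 14 - 0.508078
pH = 13.491922, rounded to 4 dp:

13.4919


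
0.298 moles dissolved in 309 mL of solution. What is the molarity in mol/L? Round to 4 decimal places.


Convert volume to liters: V_L = V_mL / 1000.
V_L = 309 / 1000 = 0.309 L
M = n / V_L = 0.298 / 0.309
M = 0.96440129 mol/L, rounded to 4 dp:

0.9644 mol/L


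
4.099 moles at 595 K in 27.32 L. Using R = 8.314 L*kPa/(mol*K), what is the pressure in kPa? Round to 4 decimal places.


PV = nRT, solve for P = nRT / V.
nRT = 4.099 * 8.314 * 595 = 20277.0562
P = 20277.0562 / 27.32
P = 742.20557101 kPa, rounded to 4 dp:

742.2056 kPa


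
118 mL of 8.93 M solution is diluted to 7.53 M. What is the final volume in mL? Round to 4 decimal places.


Dilution: M1*V1 = M2*V2, solve for V2.
V2 = M1*V1 / M2
V2 = 8.93 * 118 / 7.53
V2 = 1053.74 / 7.53
V2 = 139.93891102 mL, rounded to 4 dp:

139.9389 mL


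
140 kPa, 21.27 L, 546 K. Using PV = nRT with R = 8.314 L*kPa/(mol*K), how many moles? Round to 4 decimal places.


PV = nRT, solve for n = PV / (RT).
PV = 140 * 21.27 = 2977.8
RT = 8.314 * 546 = 4539.444
n = 2977.8 / 4539.444
n = 0.65598342 mol, rounded to 4 dp:

0.6560 mol


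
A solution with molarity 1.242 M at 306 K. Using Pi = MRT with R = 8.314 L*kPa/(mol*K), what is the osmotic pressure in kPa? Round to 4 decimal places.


Osmotic pressure (van't Hoff): Pi = M*R*T.
RT = 8.314 * 306 = 2544.084
Pi = 1.242 * 2544.084
Pi = 3159.752328 kPa, rounded to 4 dp:

3159.7523 kPa


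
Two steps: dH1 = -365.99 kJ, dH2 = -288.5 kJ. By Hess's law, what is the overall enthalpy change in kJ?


Hess's law: enthalpy is a state function, so add the step enthalpies.
dH_total = dH1 + dH2 = -365.99 + (-288.5)
dH_total = -654.49 kJ:

-654.49 kJ


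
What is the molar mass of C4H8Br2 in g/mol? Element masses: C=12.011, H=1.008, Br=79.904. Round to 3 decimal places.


M = sum(count * atomic_mass) over atoms.
M = 4*12.011 + 8*1.008 + 2*79.904
M = 48.044 + 8.064 + 159.808
M = 215.916 g/mol, rounded to 3 dp:

215.916 g/mol


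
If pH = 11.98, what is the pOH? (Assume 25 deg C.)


At 25 deg C, pH + pOH = 14.
pOH = 14 - pH = 14 - 11.98
pOH = 2.02:

2.02


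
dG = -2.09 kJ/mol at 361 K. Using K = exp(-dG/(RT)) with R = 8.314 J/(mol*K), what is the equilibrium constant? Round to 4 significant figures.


dG is in kJ/mol; multiply by 1000 to match R in J/(mol*K).
RT = 8.314 * 361 = 3001.354 J/mol
exponent = -dG*1000 / (RT) = -(-2.09*1000) / 3001.354 = 0.69635238
K = exp(0.69635238)
K = 2.0064207, rounded to 4 significant figures:

2.006


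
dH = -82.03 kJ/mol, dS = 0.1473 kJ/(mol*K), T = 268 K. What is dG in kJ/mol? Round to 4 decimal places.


Gibbs: dG = dH - T*dS (consistent units, dS already in kJ/(mol*K)).
T*dS = 268 * 0.1473 = 39.4764
dG = -82.03 - (39.4764)
dG = -121.5064 kJ/mol, rounded to 4 dp:

-121.5064 kJ/mol


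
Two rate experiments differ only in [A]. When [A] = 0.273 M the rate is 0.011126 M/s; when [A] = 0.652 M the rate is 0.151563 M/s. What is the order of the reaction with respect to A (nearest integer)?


Rate is proportional to [A]^n, so rate2/rate1 = ([A]2/[A]1)^n. Take logs to solve for n.
rate2/rate1 = 0.151563 / 0.011126 = 13.6224
[A]2/[A]1 = 0.652 / 0.273 = 2.3883
n = ln(13.6224) / ln(2.3883) = 3.0
Nearest integer order:

3


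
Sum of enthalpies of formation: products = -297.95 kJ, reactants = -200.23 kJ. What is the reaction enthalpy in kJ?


dH_rxn = sum(dH_f products) - sum(dH_f reactants)
dH_rxn = -297.95 - (-200.23)
dH_rxn = -97.72 kJ:

-97.72 kJ


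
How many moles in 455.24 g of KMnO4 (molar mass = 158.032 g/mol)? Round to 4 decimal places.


n = mass / M
n = 455.24 / 158.032
n = 2.88068239 mol, rounded to 4 dp:

2.8807 mol


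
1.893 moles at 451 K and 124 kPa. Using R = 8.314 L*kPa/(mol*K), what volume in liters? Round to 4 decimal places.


PV = nRT, solve for V = nRT / P.
nRT = 1.893 * 8.314 * 451 = 7098.0193
V = 7098.0193 / 124
V = 57.24209113 L, rounded to 4 dp:

57.2421 L


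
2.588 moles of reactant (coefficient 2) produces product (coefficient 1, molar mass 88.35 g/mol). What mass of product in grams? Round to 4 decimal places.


Use the coefficient ratio to convert reactant moles to product moles, then multiply by the product's molar mass.
moles_P = moles_R * (coeff_P / coeff_R) = 2.588 * (1/2) = 1.294
mass_P = moles_P * M_P = 1.294 * 88.35
mass_P = 114.3249 g, rounded to 4 dp:

114.3249 g
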